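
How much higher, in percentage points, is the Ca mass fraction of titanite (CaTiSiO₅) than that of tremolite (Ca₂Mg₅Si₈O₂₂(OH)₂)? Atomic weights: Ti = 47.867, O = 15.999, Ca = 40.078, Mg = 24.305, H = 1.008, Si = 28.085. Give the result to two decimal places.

Ca in CaTiSiO₅: molar mass 196.025 g/mol; 1×40.078 = 40.078 g → 20.45 wt%.
Ca in Ca₂Mg₅Si₈O₂₂(OH)₂: molar mass 812.353 g/mol; 2×40.078 = 80.156 g → 9.87 wt%.
Difference = 20.45 − 9.87 = 10.58 percentage points.

10.58 percentage points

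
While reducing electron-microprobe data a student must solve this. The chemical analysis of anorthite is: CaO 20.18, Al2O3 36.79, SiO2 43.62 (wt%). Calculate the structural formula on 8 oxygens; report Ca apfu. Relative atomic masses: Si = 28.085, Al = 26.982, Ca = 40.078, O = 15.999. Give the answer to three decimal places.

0.995 Ca apfu

CaO: 20.18/56.077 = 0.35986 mol → 0.35986 mol Ca, 0.35986 mol O.
Al2O3: 36.79/101.961 = 0.36082 mol → 0.72164 mol Al, 1.08246 mol O.
SiO2: 43.62/60.083 = 0.72600 mol → 0.72600 mol Si, 1.45200 mol O.
Total oxygen = 2.89432 mol. Normalization factor = 8/2.89432 = 2.76403.
Ca per 8 O = 0.35986 × 2.76403 = 0.995.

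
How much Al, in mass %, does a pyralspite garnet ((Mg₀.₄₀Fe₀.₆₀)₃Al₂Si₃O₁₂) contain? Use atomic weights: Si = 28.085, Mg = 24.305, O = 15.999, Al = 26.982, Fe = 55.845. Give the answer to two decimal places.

11.73 mass %

Formula mass = 1.20×24.305 + 1.80×55.845 + 2×26.982 + 3×28.085 + 12×15.999 = 459.894 g/mol, of which 53.964 g is Al.
So Al makes up 53.964/459.894 = 0.1173 of the mass, i.e. 11.73%.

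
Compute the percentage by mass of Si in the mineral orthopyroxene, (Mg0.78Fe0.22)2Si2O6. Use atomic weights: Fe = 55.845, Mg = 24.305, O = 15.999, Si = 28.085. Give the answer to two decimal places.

M((Mg0.78Fe0.22)2Si2O6) = 214.652 g/mol.
Si contributes 2 × 28.085 = 56.170 g per mole.
56.170/214.652 = 0.2617 → 26.17%.

26.17 mass %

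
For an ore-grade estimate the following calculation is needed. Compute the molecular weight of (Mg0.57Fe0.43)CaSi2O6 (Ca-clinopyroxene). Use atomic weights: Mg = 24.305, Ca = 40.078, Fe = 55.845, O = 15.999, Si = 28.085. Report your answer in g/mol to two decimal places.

230.11 g/mol

M = 0.57*24.305 + 0.43*55.845 + 1*40.078 + 2*28.085 + 6*15.999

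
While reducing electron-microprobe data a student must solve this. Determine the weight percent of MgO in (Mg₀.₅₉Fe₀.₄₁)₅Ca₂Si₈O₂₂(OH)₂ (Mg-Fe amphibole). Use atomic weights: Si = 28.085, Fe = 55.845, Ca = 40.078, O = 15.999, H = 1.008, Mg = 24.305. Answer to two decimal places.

13.56 wt%

Molar mass of (Mg₀.₅₉Fe₀.₄₁)₅Ca₂Si₈O₂₂(OH)₂ = 2.95*24.305 + 2.05*55.845 + 2*40.078 + 8*28.085 + 24*15.999 + 2*1.008 = 877.010 g/mol.
Each formula unit contains 2.95 Mg, equivalent to 2.95/1 = 2.9500 mol MgO.
M(MgO) = 1×24.305 + 1×15.999 = 40.304 g/mol.
Mass of MgO per formula unit = 2.9500 × 40.304 = 118.897 g.
MgO wt% = 118.897 / 877.010 × 100 = 13.56%.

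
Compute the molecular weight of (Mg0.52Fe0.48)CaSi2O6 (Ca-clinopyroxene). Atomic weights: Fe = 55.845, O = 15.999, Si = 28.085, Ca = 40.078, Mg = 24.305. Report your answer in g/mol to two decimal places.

231.69 g/mol

Mg: 0.52 × 24.305 = 12.6386
Fe: 0.48 × 55.845 = 26.8056
Ca: 1 × 40.078 = 40.0780
Si: 2 × 28.085 = 56.1700
O: 6 × 15.999 = 95.9940
Summing the contributions gives the formula mass.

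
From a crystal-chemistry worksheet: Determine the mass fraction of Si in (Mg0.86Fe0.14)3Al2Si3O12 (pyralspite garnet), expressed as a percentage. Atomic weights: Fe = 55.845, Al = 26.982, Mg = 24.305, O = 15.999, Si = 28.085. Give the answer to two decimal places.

20.24 mass %

M((Mg0.86Fe0.14)3Al2Si3O12) = 416.369 g/mol.
Si contributes 3 × 28.085 = 84.255 g per mole.
84.255/416.369 = 0.2024 → 20.24%.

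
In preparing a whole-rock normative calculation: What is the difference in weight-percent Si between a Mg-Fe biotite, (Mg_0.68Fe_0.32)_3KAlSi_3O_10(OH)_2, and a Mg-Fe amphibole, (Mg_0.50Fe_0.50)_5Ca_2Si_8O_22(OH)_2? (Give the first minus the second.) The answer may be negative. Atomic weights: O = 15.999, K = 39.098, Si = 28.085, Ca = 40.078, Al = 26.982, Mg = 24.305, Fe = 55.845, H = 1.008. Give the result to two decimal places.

-6.38 percentage points

First mineral: 84.255 g Si in 447.532 g formula = 18.83 wt% Si.
Second mineral: 224.680 g Si in 891.203 g formula = 25.21 wt% Si.
18.83% − 25.21% gives a difference of -6.38 percentage points.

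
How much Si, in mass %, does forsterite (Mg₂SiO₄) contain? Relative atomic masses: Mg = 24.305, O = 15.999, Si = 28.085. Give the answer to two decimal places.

Molar mass of Mg₂SiO₄: 2·24.305 + 1·28.085 + 4·15.999 = 140.691 g/mol.
Mass of Si per formula unit: 1 × 28.085 = 28.085 g.
Weight fraction Si = 28.085 / 140.691 = 0.1996.

19.96 mass %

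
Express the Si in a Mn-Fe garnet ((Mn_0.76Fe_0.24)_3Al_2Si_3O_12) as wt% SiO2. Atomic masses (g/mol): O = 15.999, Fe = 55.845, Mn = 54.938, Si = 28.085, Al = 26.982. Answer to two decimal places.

M((Mn_0.76Fe_0.24)_3Al_2Si_3O_12) = 495.674 g/mol; M(SiO2) = 60.083 g/mol.
Moles SiO2 per formula unit = 3 Si ÷ 1 = 3.0000.
SiO2 fraction = (3.0000 × 60.083) / 495.674 = 180.249/495.674 = 0.3636.

36.36 wt%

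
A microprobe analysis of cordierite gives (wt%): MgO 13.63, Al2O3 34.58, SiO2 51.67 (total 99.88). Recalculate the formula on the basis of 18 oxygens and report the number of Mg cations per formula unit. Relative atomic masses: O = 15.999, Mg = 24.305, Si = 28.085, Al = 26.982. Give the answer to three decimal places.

1.979 Mg apfu

MgO (M=40.304): mol = 0.33818; Mg = 0.33818, O = 0.33818.
Al2O3 (M=101.961): mol = 0.33915; Al = 0.67830, O = 1.01745.
SiO2 (M=60.083): mol = 0.85998; Si = 0.85998, O = 1.71996.
ΣO = 3.07559; factor = 18/ΣO = 5.85254.
Mg apfu = 0.33818 × 5.85254 = 1.979.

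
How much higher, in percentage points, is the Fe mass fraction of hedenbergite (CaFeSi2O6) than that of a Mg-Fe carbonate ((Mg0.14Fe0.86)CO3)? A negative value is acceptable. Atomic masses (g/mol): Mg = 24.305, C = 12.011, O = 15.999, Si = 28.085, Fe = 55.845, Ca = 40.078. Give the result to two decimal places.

Fe in CaFeSi2O6: molar mass 248.087 g/mol; 1×55.845 = 55.845 g → 22.51 wt%.
Fe in (Mg0.14Fe0.86)CO3: molar mass 111.437 g/mol; 0.86×55.845 = 48.027 g → 43.10 wt%.
Difference = 22.51 − 43.10 = -20.59 percentage points.

-20.59 percentage points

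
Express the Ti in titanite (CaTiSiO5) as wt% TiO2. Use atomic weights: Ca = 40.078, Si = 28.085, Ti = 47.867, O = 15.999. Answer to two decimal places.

Molar mass of CaTiSiO5 = 1·40.078 + 1·47.867 + 1·28.085 + 5·15.999 = 196.025 g/mol.
Each formula unit contains 1 Ti, equivalent to 1/1 = 1.0000 mol TiO2.
M(TiO2) = 1×47.867 + 2×15.999 = 79.865 g/mol.
Mass of TiO2 per formula unit = 1.0000 × 79.865 = 79.865 g.
TiO2 wt% = 79.865 / 196.025 × 100 = 40.74%.

40.74 wt%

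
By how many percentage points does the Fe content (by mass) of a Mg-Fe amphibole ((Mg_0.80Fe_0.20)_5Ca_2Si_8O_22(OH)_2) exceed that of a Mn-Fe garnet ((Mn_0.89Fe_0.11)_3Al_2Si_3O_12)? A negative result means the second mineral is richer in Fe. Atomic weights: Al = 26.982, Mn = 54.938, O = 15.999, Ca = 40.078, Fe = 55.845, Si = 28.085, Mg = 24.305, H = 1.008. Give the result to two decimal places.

First mineral: 55.845 g Fe in 843.893 g formula = 6.62 wt% Fe.
Second mineral: 18.429 g Fe in 495.320 g formula = 3.72 wt% Fe.
6.62% − 3.72% gives a difference of 2.90 percentage points.

2.90 percentage points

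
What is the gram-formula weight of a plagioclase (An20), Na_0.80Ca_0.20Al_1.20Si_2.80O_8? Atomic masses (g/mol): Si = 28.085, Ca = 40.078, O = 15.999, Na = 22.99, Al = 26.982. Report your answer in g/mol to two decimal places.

265.42 g/mol

M = 0.80(22.99) + 0.20(40.078) + 1.20(26.982) + 2.80(28.085) + 8(15.999)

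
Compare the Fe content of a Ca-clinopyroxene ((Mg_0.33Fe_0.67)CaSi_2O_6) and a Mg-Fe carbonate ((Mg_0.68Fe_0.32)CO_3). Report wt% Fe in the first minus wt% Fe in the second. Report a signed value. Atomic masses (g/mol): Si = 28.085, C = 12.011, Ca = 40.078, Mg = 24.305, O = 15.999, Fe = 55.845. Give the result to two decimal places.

M((Mg_0.33Fe_0.67)CaSi_2O_6) = 237.679 g/mol, so wt% Fe = 37.416/237.679 × 100 = 15.74%.
M((Mg_0.68Fe_0.32)CO_3) = 94.406 g/mol, so wt% Fe = 17.870/94.406 × 100 = 18.93%.
15.74 − 18.93 = -3.19 pp.

-3.19 percentage points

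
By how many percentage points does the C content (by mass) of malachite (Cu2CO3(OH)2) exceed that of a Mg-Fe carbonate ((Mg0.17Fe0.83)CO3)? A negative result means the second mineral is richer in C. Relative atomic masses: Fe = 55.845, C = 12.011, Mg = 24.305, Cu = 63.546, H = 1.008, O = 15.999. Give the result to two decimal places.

-5.44 percentage points

C in Cu2CO3(OH)2: molar mass 221.114 g/mol; 1×12.011 = 12.011 g → 5.43 wt%.
C in (Mg0.17Fe0.83)CO3: molar mass 110.491 g/mol; 1×12.011 = 12.011 g → 10.87 wt%.
Difference = 5.43 − 10.87 = -5.44 percentage points.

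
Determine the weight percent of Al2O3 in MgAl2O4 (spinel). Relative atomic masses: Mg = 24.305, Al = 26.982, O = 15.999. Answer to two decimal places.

71.67 wt%

M(MgAl2O4) = 142.265 g/mol; M(Al2O3) = 101.961 g/mol.
Moles Al2O3 per formula unit = 2 Al ÷ 2 = 1.0000.
Al2O3 fraction = (1.0000 × 101.961) / 142.265 = 101.961/142.265 = 0.7167.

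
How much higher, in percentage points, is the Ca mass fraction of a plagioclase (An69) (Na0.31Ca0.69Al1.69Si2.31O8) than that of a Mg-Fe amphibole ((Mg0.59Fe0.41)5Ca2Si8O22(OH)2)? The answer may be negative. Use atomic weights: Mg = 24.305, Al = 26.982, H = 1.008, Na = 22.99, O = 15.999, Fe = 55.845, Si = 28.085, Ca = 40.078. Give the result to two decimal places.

0.98 percentage points

M(Na0.31Ca0.69Al1.69Si2.31O8) = 273.249 g/mol, so wt% Ca = 27.654/273.249 × 100 = 10.12%.
M((Mg0.59Fe0.41)5Ca2Si8O22(OH)2) = 877.010 g/mol, so wt% Ca = 80.156/877.010 × 100 = 9.14%.
10.12 − 9.14 = 0.98 pp.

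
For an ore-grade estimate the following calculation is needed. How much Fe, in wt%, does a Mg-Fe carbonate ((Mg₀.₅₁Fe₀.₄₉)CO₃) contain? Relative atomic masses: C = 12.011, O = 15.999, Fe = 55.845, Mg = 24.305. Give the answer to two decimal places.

Formula mass = 0.51·24.305 + 0.49·55.845 + 1·12.011 + 3·15.999 = 99.768 g/mol, of which 27.364 g is Fe.
So Fe makes up 27.364/99.768 = 0.2743 of the mass, i.e. 27.43%.

27.43 wt%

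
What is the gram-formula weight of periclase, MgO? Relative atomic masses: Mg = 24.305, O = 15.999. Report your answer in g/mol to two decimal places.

40.30 g/mol

Mg: 1 × 24.305 = 24.3050
O: 1 × 15.999 = 15.9990
Summing the contributions gives the formula mass.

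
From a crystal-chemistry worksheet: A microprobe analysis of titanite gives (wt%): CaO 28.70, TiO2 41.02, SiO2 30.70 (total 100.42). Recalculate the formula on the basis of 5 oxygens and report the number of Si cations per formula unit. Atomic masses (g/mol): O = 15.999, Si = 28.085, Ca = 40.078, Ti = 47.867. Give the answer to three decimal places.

CaO (M=56.077): mol = 0.51180; Ca = 0.51180, O = 0.51180.
TiO2 (M=79.865): mol = 0.51362; Ti = 0.51362, O = 1.02724.
SiO2 (M=60.083): mol = 0.51096; Si = 0.51096, O = 1.02192.
ΣO = 2.56096; factor = 5/ΣO = 1.95239.
Si apfu = 0.51096 × 1.95239 = 0.998.

0.998 Si apfu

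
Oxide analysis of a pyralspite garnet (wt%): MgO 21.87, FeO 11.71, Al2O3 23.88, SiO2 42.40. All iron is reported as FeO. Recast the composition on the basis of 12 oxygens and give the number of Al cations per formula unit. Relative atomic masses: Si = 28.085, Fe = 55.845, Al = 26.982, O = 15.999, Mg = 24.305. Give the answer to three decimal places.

1.994 Al apfu

21.87 wt% MgO ÷ 40.304 g/mol = 0.54263 mol, giving 0.54263 Mg and 0.54263 O.
11.71 wt% FeO ÷ 71.844 g/mol = 0.16299 mol, giving 0.16299 Fe and 0.16299 O.
23.88 wt% Al2O3 ÷ 101.961 g/mol = 0.23421 mol, giving 0.46842 Al and 0.70263 O.
42.40 wt% SiO2 ÷ 60.083 g/mol = 0.70569 mol, giving 0.70569 Si and 1.41138 O.
Oxygen sums to 2.81963; scaling by 12/2.81963 = 4.25588 puts the formula on 12 O.
Al: 0.46842 × 4.25588 = 1.994 atoms per formula unit.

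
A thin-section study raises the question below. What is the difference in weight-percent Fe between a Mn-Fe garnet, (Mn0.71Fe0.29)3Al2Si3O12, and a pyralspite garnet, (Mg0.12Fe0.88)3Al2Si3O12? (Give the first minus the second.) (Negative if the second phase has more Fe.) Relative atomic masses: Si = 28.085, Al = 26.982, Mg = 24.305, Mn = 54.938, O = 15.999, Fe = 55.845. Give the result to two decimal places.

First mineral: 48.585 g Fe in 495.810 g formula = 9.80 wt% Fe.
Second mineral: 147.431 g Fe in 486.388 g formula = 30.31 wt% Fe.
9.80% − 30.31% gives a difference of -20.51 percentage points.

-20.51 percentage points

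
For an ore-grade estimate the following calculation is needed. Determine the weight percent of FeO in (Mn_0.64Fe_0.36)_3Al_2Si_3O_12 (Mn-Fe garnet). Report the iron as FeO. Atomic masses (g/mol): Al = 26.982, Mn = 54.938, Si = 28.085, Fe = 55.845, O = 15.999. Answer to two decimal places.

15.64 wt%

Molar mass of (Mn_0.64Fe_0.36)_3Al_2Si_3O_12 = 1.92*54.938 + 1.08*55.845 + 2*26.982 + 3*28.085 + 12*15.999 = 496.001 g/mol.
Each formula unit contains 1.08 Fe, equivalent to 1.08/1 = 1.0800 mol FeO.
M(FeO) = 1×55.845 + 1×15.999 = 71.844 g/mol.
Mass of FeO per formula unit = 1.0800 × 71.844 = 77.592 g.
FeO wt% = 77.592 / 496.001 × 100 = 15.64%.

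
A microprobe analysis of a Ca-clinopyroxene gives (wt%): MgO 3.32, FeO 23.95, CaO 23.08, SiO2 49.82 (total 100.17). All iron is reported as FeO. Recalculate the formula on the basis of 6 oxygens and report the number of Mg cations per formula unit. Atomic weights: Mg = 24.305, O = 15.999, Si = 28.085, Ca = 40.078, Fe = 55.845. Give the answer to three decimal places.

MgO: 3.32/40.304 = 0.08237 mol → 0.08237 mol Mg, 0.08237 mol O.
FeO: 23.95/71.844 = 0.33336 mol → 0.33336 mol Fe, 0.33336 mol O.
CaO: 23.08/56.077 = 0.41158 mol → 0.41158 mol Ca, 0.41158 mol O.
SiO2: 49.82/60.083 = 0.82919 mol → 0.82919 mol Si, 1.65838 mol O.
Total oxygen = 2.48569 mol. Normalization factor = 6/2.48569 = 2.41382.
Mg per 6 O = 0.08237 × 2.41382 = 0.199.

0.199 Mg apfu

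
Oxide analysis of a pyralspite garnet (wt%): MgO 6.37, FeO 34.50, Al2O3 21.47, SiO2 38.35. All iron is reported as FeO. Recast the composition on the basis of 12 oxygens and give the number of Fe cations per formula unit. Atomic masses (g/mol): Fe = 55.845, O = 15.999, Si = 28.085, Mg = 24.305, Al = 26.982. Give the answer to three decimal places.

6.37 wt% MgO ÷ 40.304 g/mol = 0.15805 mol, giving 0.15805 Mg and 0.15805 O.
34.50 wt% FeO ÷ 71.844 g/mol = 0.48021 mol, giving 0.48021 Fe and 0.48021 O.
21.47 wt% Al2O3 ÷ 101.961 g/mol = 0.21057 mol, giving 0.42114 Al and 0.63171 O.
38.35 wt% SiO2 ÷ 60.083 g/mol = 0.63828 mol, giving 0.63828 Si and 1.27656 O.
Oxygen sums to 2.54653; scaling by 12/2.54653 = 4.71229 puts the formula on 12 O.
Fe: 0.48021 × 4.71229 = 2.263 atoms per formula unit.

2.263 Fe apfu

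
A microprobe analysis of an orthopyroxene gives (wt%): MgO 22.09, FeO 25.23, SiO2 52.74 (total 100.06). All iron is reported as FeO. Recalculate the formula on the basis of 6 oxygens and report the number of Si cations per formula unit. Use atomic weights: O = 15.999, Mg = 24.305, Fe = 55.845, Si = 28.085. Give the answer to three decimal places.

22.09 wt% MgO ÷ 40.304 g/mol = 0.54808 mol, giving 0.54808 Mg and 0.54808 O.
25.23 wt% FeO ÷ 71.844 g/mol = 0.35118 mol, giving 0.35118 Fe and 0.35118 O.
52.74 wt% SiO2 ÷ 60.083 g/mol = 0.87779 mol, giving 0.87779 Si and 1.75558 O.
Oxygen sums to 2.65484; scaling by 6/2.65484 = 2.26002 puts the formula on 6 O.
Si: 0.87779 × 2.26002 = 1.984 atoms per formula unit.

1.984 Si apfu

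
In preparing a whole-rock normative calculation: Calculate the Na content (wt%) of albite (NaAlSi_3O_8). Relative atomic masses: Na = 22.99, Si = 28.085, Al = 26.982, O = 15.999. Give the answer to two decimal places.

8.77 wt%

Formula mass = 1·22.99 + 1·26.982 + 3·28.085 + 8·15.999 = 262.219 g/mol, of which 22.990 g is Na.
So Na makes up 22.990/262.219 = 0.0877 of the mass, i.e. 8.77%.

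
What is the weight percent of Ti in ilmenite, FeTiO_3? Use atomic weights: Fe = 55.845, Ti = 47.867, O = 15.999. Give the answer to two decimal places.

31.55 weight percent

Molar mass of FeTiO_3: 1*55.845 + 1*47.867 + 3*15.999 = 151.709 g/mol.
Mass of Ti per formula unit: 1 × 47.867 = 47.867 g.
Weight fraction Ti = 47.867 / 151.709 = 0.3155.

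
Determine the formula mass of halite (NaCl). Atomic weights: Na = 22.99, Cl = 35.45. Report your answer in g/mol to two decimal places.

Na: 1 × 22.99 = 22.9900
Cl: 1 × 35.45 = 35.4500
Summing the contributions gives the formula mass.

58.44 g/mol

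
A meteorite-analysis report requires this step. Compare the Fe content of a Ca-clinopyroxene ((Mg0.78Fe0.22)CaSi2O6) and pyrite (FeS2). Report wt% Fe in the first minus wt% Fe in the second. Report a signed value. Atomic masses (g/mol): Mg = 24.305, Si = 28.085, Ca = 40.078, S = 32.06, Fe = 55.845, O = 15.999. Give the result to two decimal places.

Fe in (Mg0.78Fe0.22)CaSi2O6: molar mass 223.486 g/mol; 0.22×55.845 = 12.286 g → 5.50 wt%.
Fe in FeS2: molar mass 119.965 g/mol; 1×55.845 = 55.845 g → 46.55 wt%.
Difference = 5.50 − 46.55 = -41.05 percentage points.

-41.05 percentage points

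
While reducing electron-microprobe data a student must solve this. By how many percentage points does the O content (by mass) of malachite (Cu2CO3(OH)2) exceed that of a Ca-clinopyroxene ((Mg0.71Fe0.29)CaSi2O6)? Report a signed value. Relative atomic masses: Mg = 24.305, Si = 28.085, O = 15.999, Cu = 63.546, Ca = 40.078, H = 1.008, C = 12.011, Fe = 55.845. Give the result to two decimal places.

M(Cu2CO3(OH)2) = 221.114 g/mol, so wt% O = 79.995/221.114 × 100 = 36.18%.
M((Mg0.71Fe0.29)CaSi2O6) = 225.694 g/mol, so wt% O = 95.994/225.694 × 100 = 42.53%.
36.18 − 42.53 = -6.35 pp.

-6.35 percentage points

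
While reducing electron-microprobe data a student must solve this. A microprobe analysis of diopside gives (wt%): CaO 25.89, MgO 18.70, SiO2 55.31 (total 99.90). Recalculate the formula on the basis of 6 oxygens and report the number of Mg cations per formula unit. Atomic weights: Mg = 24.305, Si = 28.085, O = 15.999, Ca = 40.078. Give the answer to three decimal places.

1.006 Mg apfu

25.89 wt% CaO ÷ 56.077 g/mol = 0.46169 mol, giving 0.46169 Ca and 0.46169 O.
18.70 wt% MgO ÷ 40.304 g/mol = 0.46397 mol, giving 0.46397 Mg and 0.46397 O.
55.31 wt% SiO2 ÷ 60.083 g/mol = 0.92056 mol, giving 0.92056 Si and 1.84112 O.
Oxygen sums to 2.76678; scaling by 6/2.76678 = 2.16859 puts the formula on 6 O.
Mg: 0.46397 × 2.16859 = 1.006 atoms per formula unit.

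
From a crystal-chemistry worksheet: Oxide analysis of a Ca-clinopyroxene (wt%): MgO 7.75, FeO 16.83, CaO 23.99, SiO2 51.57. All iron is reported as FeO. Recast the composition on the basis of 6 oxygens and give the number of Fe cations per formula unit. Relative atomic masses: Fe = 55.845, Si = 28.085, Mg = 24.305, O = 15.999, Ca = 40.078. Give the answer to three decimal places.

0.547 Fe apfu

MgO (M=40.304): mol = 0.19229; Mg = 0.19229, O = 0.19229.
FeO (M=71.844): mol = 0.23426; Fe = 0.23426, O = 0.23426.
CaO (M=56.077): mol = 0.42780; Ca = 0.42780, O = 0.42780.
SiO2 (M=60.083): mol = 0.85831; Si = 0.85831, O = 1.71662.
ΣO = 2.57097; factor = 6/ΣO = 2.33375.
Fe apfu = 0.23426 × 2.33375 = 0.547.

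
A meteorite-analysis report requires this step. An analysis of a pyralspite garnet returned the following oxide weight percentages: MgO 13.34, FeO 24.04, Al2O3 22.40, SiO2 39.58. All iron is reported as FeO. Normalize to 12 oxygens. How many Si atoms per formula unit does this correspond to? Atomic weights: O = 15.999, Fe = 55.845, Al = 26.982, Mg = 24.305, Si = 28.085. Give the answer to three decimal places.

2.992 Si apfu

13.34 wt% MgO ÷ 40.304 g/mol = 0.33098 mol, giving 0.33098 Mg and 0.33098 O.
24.04 wt% FeO ÷ 71.844 g/mol = 0.33461 mol, giving 0.33461 Fe and 0.33461 O.
22.40 wt% Al2O3 ÷ 101.961 g/mol = 0.21969 mol, giving 0.43938 Al and 0.65907 O.
39.58 wt% SiO2 ÷ 60.083 g/mol = 0.65876 mol, giving 0.65876 Si and 1.31752 O.
Oxygen sums to 2.64218; scaling by 12/2.64218 = 4.54170 puts the formula on 12 O.
Si: 0.65876 × 4.54170 = 2.992 atoms per formula unit.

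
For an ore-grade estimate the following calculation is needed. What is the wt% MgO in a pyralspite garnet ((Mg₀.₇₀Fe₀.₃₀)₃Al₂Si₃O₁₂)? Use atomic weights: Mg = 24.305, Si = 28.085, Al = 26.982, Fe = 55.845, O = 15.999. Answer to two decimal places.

Formula mass = 431.508 g/mol.
2.10 Mg → 2.1000 mol MgO per formula unit; M(MgO) = 40.304, so MgO mass = 84.638 g.
84.638/431.508 × 100 = 19.61 wt%.

19.61 wt%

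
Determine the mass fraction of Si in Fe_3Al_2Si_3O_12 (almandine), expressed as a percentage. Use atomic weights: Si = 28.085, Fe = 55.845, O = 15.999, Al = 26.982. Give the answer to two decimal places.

Formula mass = 3*55.845 + 2*26.982 + 3*28.085 + 12*15.999 = 497.742 g/mol, of which 84.255 g is Si.
So Si makes up 84.255/497.742 = 0.1693 of the mass, i.e. 16.93%.

16.93 mass %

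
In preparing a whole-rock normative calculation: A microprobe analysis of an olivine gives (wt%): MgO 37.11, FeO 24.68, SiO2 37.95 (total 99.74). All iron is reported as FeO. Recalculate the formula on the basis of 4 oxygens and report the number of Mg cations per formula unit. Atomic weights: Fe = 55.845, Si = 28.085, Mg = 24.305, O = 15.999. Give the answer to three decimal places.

1.457 Mg apfu

37.11 wt% MgO ÷ 40.304 g/mol = 0.92075 mol, giving 0.92075 Mg and 0.92075 O.
24.68 wt% FeO ÷ 71.844 g/mol = 0.34352 mol, giving 0.34352 Fe and 0.34352 O.
37.95 wt% SiO2 ÷ 60.083 g/mol = 0.63163 mol, giving 0.63163 Si and 1.26326 O.
Oxygen sums to 2.52753; scaling by 4/2.52753 = 1.58257 puts the formula on 4 O.
Mg: 0.92075 × 1.58257 = 1.457 atoms per formula unit.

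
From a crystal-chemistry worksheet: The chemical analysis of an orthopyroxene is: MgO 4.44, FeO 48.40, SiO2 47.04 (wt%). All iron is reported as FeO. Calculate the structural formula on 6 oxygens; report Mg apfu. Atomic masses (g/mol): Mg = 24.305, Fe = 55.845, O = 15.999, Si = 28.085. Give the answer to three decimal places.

0.281 Mg apfu

MgO: 4.44/40.304 = 0.11016 mol → 0.11016 mol Mg, 0.11016 mol O.
FeO: 48.40/71.844 = 0.67368 mol → 0.67368 mol Fe, 0.67368 mol O.
SiO2: 47.04/60.083 = 0.78292 mol → 0.78292 mol Si, 1.56584 mol O.
Total oxygen = 2.34968 mol. Normalization factor = 6/2.34968 = 2.55354.
Mg per 6 O = 0.11016 × 2.55354 = 0.281.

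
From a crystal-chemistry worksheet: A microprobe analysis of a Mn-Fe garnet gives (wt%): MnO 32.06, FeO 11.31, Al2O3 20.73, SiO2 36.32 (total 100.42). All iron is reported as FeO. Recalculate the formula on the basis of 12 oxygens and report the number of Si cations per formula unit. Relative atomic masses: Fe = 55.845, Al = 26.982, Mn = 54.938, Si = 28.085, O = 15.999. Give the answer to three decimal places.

2.987 Si apfu

32.06 wt% MnO ÷ 70.937 g/mol = 0.45195 mol, giving 0.45195 Mn and 0.45195 O.
11.31 wt% FeO ÷ 71.844 g/mol = 0.15742 mol, giving 0.15742 Fe and 0.15742 O.
20.73 wt% Al2O3 ÷ 101.961 g/mol = 0.20331 mol, giving 0.40662 Al and 0.60993 O.
36.32 wt% SiO2 ÷ 60.083 g/mol = 0.60450 mol, giving 0.60450 Si and 1.20900 O.
Oxygen sums to 2.42830; scaling by 12/2.42830 = 4.94173 puts the formula on 12 O.
Si: 0.60450 × 4.94173 = 2.987 atoms per formula unit.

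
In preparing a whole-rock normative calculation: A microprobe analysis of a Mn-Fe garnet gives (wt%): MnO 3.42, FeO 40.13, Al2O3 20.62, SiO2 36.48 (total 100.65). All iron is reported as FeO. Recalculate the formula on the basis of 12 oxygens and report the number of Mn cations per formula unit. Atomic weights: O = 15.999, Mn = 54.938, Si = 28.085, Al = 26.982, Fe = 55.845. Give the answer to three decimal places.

MnO: 3.42/70.937 = 0.04821 mol → 0.04821 mol Mn, 0.04821 mol O.
FeO: 40.13/71.844 = 0.55857 mol → 0.55857 mol Fe, 0.55857 mol O.
Al2O3: 20.62/101.961 = 0.20223 mol → 0.40446 mol Al, 0.60669 mol O.
SiO2: 36.48/60.083 = 0.60716 mol → 0.60716 mol Si, 1.21432 mol O.
Total oxygen = 2.42779 mol. Normalization factor = 12/2.42779 = 4.94277.
Mn per 12 O = 0.04821 × 4.94277 = 0.238.

0.238 Mn apfu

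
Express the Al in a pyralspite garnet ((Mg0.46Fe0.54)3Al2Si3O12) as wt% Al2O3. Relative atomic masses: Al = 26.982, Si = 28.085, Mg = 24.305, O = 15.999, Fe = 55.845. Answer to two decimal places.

22.45 wt%

Formula mass = 454.217 g/mol.
2 Al → 1.0000 mol Al2O3 per formula unit; M(Al2O3) = 101.961, so Al2O3 mass = 101.961 g.
101.961/454.217 × 100 = 22.45 wt%.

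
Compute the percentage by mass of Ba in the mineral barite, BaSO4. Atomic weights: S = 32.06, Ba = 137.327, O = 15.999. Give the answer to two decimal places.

Molar mass of BaSO4: 1·137.327 + 1·32.06 + 4·15.999 = 233.383 g/mol.
Mass of Ba per formula unit: 1 × 137.327 = 137.327 g.
Weight fraction Ba = 137.327 / 233.383 = 0.5884.

58.84 mass %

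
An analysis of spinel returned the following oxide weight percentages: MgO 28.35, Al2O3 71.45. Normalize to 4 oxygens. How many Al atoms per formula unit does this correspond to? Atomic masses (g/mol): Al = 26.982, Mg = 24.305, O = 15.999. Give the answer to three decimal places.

1.998 Al apfu

28.35 wt% MgO ÷ 40.304 g/mol = 0.70340 mol, giving 0.70340 Mg and 0.70340 O.
71.45 wt% Al2O3 ÷ 101.961 g/mol = 0.70076 mol, giving 1.40152 Al and 2.10228 O.
Oxygen sums to 2.80568; scaling by 4/2.80568 = 1.42568 puts the formula on 4 O.
Al: 1.40152 × 1.42568 = 1.998 atoms per formula unit.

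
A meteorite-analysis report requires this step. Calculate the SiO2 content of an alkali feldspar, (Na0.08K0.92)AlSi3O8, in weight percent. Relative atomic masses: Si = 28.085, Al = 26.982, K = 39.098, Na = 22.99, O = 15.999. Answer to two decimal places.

Molar mass of (Na0.08K0.92)AlSi3O8 = 0.08·22.99 + 0.92·39.098 + 1·26.982 + 3·28.085 + 8·15.999 = 277.038 g/mol.
Each formula unit contains 3 Si, equivalent to 3/1 = 3.0000 mol SiO2.
M(SiO2) = 1×28.085 + 2×15.999 = 60.083 g/mol.
Mass of SiO2 per formula unit = 3.0000 × 60.083 = 180.249 g.
SiO2 wt% = 180.249 / 277.038 × 100 = 65.06%.

65.06 wt%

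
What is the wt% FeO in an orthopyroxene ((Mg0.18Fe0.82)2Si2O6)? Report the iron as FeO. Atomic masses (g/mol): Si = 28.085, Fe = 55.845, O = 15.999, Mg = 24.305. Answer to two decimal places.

46.66 wt%

Formula mass = 252.500 g/mol.
1.64 Fe → 1.6400 mol FeO per formula unit; M(FeO) = 71.844, so FeO mass = 117.824 g.
117.824/252.500 × 100 = 46.66 wt%.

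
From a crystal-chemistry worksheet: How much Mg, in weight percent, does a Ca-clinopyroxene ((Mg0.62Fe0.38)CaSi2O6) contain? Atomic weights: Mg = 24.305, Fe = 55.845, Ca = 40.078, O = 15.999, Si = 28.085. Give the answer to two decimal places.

Formula mass = 0.62*24.305 + 0.38*55.845 + 1*40.078 + 2*28.085 + 6*15.999 = 228.532 g/mol, of which 15.069 g is Mg.
So Mg makes up 15.069/228.532 = 0.0659 of the mass, i.e. 6.59%.

6.59 weight percent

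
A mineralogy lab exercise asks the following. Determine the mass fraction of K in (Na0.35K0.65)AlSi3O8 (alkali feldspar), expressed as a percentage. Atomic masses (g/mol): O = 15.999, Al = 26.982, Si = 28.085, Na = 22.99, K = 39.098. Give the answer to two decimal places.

M((Na0.35K0.65)AlSi3O8) = 272.689 g/mol.
K contributes 0.65 × 39.098 = 25.414 g per mole.
25.414/272.689 = 0.0932 → 9.32%.

9.32 weight percent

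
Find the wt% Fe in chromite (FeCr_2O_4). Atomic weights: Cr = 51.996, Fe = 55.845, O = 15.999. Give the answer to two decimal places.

Formula mass = 1×55.845 + 2×51.996 + 4×15.999 = 223.833 g/mol, of which 55.845 g is Fe.
So Fe makes up 55.845/223.833 = 0.2495 of the mass, i.e. 24.95%.

24.95 wt%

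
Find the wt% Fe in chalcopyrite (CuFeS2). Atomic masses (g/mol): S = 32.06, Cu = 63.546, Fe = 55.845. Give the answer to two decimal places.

Formula mass = 1*63.546 + 1*55.845 + 2*32.06 = 183.511 g/mol, of which 55.845 g is Fe.
So Fe makes up 55.845/183.511 = 0.3043 of the mass, i.e. 30.43%.

30.43 weight percent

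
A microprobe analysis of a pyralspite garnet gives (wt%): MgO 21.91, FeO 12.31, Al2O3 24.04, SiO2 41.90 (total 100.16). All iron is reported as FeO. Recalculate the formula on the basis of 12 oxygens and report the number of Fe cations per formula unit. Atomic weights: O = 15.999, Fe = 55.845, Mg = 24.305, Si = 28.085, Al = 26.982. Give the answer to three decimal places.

0.730 Fe apfu

21.91 wt% MgO ÷ 40.304 g/mol = 0.54362 mol, giving 0.54362 Mg and 0.54362 O.
12.31 wt% FeO ÷ 71.844 g/mol = 0.17134 mol, giving 0.17134 Fe and 0.17134 O.
24.04 wt% Al2O3 ÷ 101.961 g/mol = 0.23578 mol, giving 0.47156 Al and 0.70734 O.
41.90 wt% SiO2 ÷ 60.083 g/mol = 0.69737 mol, giving 0.69737 Si and 1.39474 O.
Oxygen sums to 2.81704; scaling by 12/2.81704 = 4.25979 puts the formula on 12 O.
Fe: 0.17134 × 4.25979 = 0.730 atoms per formula unit.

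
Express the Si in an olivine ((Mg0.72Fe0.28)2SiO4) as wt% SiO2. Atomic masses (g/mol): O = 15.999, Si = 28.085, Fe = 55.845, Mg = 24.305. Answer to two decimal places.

M((Mg0.72Fe0.28)2SiO4) = 158.353 g/mol; M(SiO2) = 60.083 g/mol.
Moles SiO2 per formula unit = 1 Si ÷ 1 = 1.0000.
SiO2 fraction = (1.0000 × 60.083) / 158.353 = 60.083/158.353 = 0.3794.

37.94 wt%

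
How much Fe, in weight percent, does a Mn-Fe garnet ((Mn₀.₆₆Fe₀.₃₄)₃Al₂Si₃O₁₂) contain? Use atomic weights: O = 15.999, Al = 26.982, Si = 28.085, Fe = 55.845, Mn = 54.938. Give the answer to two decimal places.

Molar mass of (Mn₀.₆₆Fe₀.₃₄)₃Al₂Si₃O₁₂: 1.98·54.938 + 1.02·55.845 + 2·26.982 + 3·28.085 + 12·15.999 = 495.946 g/mol.
Mass of Fe per formula unit: 1.02 × 55.845 = 56.962 g.
Weight fraction Fe = 56.962 / 495.946 = 0.1149.

11.49 weight percent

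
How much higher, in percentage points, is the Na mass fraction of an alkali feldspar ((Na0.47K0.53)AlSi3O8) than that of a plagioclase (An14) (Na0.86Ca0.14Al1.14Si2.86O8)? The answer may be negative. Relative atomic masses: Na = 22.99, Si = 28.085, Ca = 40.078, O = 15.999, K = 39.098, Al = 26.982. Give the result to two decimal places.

-3.49 percentage points

M((Na0.47K0.53)AlSi3O8) = 270.756 g/mol, so wt% Na = 10.805/270.756 × 100 = 3.99%.
M(Na0.86Ca0.14Al1.14Si2.86O8) = 264.457 g/mol, so wt% Na = 19.771/264.457 × 100 = 7.48%.
3.99 − 7.48 = -3.49 pp.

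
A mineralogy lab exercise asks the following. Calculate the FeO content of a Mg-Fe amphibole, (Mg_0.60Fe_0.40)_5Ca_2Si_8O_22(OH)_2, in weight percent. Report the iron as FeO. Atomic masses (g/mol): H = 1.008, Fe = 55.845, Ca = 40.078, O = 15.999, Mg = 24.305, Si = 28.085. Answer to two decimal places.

16.41 wt%

M((Mg_0.60Fe_0.40)_5Ca_2Si_8O_22(OH)_2) = 875.433 g/mol; M(FeO) = 71.844 g/mol.
Moles FeO per formula unit = 2 Fe ÷ 1 = 2.0000.
FeO fraction = (2.0000 × 71.844) / 875.433 = 143.688/875.433 = 0.1641.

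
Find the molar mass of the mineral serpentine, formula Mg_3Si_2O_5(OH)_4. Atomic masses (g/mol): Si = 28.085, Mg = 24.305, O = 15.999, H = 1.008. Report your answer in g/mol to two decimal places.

The formula mass is the sum 3*24.305 + 2*28.085 + 9*15.999 + 4*1.008.

277.11 g/mol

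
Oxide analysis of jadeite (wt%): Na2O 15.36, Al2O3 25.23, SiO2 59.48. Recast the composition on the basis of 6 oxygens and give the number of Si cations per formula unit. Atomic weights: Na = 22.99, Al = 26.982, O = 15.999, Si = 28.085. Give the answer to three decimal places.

2.000 Si apfu

Na2O (M=61.979): mol = 0.24783; Na = 0.49566, O = 0.24783.
Al2O3 (M=101.961): mol = 0.24745; Al = 0.49490, O = 0.74235.
SiO2 (M=60.083): mol = 0.98996; Si = 0.98996, O = 1.97992.
ΣO = 2.97010; factor = 6/ΣO = 2.02013.
Si apfu = 0.98996 × 2.02013 = 2.000.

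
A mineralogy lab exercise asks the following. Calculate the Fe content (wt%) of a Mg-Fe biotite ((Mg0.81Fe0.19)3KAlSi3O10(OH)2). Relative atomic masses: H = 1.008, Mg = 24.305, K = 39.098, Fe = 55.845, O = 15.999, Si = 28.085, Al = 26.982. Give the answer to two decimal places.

7.31 wt%

M((Mg0.81Fe0.19)3KAlSi3O10(OH)2) = 435.232 g/mol.
Fe contributes 0.57 × 55.845 = 31.832 g per mole.
31.832/435.232 = 0.0731 → 7.31%.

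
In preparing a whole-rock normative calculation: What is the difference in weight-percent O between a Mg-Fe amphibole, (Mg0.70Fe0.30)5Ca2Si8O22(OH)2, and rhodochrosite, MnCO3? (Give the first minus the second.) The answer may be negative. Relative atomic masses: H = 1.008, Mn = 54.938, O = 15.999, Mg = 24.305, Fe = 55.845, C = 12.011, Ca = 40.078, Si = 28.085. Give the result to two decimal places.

2.91 percentage points

O in (Mg0.70Fe0.30)5Ca2Si8O22(OH)2: molar mass 859.663 g/mol; 24×15.999 = 383.976 g → 44.67 wt%.
O in MnCO3: molar mass 114.946 g/mol; 3×15.999 = 47.997 g → 41.76 wt%.
Difference = 44.67 − 41.76 = 2.91 percentage points.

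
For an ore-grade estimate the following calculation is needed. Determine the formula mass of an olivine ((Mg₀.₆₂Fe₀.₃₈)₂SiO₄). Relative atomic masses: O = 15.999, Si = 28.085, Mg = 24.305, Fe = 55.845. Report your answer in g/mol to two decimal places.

Mg: 1.24 × 24.305 = 30.1382
Fe: 0.76 × 55.845 = 42.4422
Si: 1 × 28.085 = 28.0850
O: 4 × 15.999 = 63.9960
Summing the contributions gives the formula mass.

164.66 g/mol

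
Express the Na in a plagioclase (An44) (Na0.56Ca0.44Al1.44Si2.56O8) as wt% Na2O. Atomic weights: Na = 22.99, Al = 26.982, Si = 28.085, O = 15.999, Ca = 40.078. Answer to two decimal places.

6.45 wt%

M(Na0.56Ca0.44Al1.44Si2.56O8) = 269.252 g/mol; M(Na2O) = 61.979 g/mol.
Moles Na2O per formula unit = 0.56 Na ÷ 2 = 0.2800.
Na2O fraction = (0.2800 × 61.979) / 269.252 = 17.354/269.252 = 0.0645.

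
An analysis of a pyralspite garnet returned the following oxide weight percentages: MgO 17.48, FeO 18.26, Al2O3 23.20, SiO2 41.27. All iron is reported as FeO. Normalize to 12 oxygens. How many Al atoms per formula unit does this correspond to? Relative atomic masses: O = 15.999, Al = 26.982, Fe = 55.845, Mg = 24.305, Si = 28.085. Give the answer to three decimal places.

MgO (M=40.304): mol = 0.43370; Mg = 0.43370, O = 0.43370.
FeO (M=71.844): mol = 0.25416; Fe = 0.25416, O = 0.25416.
Al2O3 (M=101.961): mol = 0.22754; Al = 0.45508, O = 0.68262.
SiO2 (M=60.083): mol = 0.68688; Si = 0.68688, O = 1.37376.
ΣO = 2.74424; factor = 12/ΣO = 4.37280.
Al apfu = 0.45508 × 4.37280 = 1.990.

1.990 Al apfu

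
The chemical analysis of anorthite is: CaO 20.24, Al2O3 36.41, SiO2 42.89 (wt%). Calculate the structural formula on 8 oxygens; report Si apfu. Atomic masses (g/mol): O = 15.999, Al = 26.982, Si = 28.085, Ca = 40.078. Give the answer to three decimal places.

1.997 Si apfu

20.24 wt% CaO ÷ 56.077 g/mol = 0.36093 mol, giving 0.36093 Ca and 0.36093 O.
36.41 wt% Al2O3 ÷ 101.961 g/mol = 0.35710 mol, giving 0.71420 Al and 1.07130 O.
42.89 wt% SiO2 ÷ 60.083 g/mol = 0.71385 mol, giving 0.71385 Si and 1.42770 O.
Oxygen sums to 2.85993; scaling by 8/2.85993 = 2.79727 puts the formula on 8 O.
Si: 0.71385 × 2.79727 = 1.997 atoms per formula unit.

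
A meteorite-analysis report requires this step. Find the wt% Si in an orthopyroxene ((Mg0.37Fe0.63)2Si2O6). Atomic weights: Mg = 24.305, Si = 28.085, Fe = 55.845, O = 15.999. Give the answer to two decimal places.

23.35 mass %

Formula mass = 0.74*24.305 + 1.26*55.845 + 2*28.085 + 6*15.999 = 240.514 g/mol, of which 56.170 g is Si.
So Si makes up 56.170/240.514 = 0.2335 of the mass, i.e. 23.35%.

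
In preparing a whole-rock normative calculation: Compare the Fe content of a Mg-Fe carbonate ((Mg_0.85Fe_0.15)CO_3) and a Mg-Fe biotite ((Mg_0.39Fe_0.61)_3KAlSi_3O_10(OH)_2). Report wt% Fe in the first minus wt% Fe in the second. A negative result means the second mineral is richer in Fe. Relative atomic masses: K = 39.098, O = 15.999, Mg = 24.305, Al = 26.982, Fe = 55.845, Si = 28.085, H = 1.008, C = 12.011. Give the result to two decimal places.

Fe in (Mg_0.85Fe_0.15)CO_3: molar mass 89.044 g/mol; 0.15×55.845 = 8.377 g → 9.41 wt%.
Fe in (Mg_0.39Fe_0.61)_3KAlSi_3O_10(OH)_2: molar mass 474.972 g/mol; 1.83×55.845 = 102.196 g → 21.52 wt%.
Difference = 9.41 − 21.52 = -12.11 percentage points.

-12.11 percentage points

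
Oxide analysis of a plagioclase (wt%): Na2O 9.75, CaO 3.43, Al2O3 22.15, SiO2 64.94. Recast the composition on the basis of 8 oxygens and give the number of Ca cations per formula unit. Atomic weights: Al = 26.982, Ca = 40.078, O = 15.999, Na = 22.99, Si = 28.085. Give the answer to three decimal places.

0.161 Ca apfu

Na2O: 9.75/61.979 = 0.15731 mol → 0.31462 mol Na, 0.15731 mol O.
CaO: 3.43/56.077 = 0.06117 mol → 0.06117 mol Ca, 0.06117 mol O.
Al2O3: 22.15/101.961 = 0.21724 mol → 0.43448 mol Al, 0.65172 mol O.
SiO2: 64.94/60.083 = 1.08084 mol → 1.08084 mol Si, 2.16168 mol O.
Total oxygen = 3.03188 mol. Normalization factor = 8/3.03188 = 2.63863.
Ca per 8 O = 0.06117 × 2.63863 = 0.161.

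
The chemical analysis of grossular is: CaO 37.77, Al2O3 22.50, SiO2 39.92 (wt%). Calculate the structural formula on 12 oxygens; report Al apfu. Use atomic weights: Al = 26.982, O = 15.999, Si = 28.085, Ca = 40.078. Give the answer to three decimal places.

CaO (M=56.077): mol = 0.67354; Ca = 0.67354, O = 0.67354.
Al2O3 (M=101.961): mol = 0.22067; Al = 0.44134, O = 0.66201.
SiO2 (M=60.083): mol = 0.66441; Si = 0.66441, O = 1.32882.
ΣO = 2.66437; factor = 12/ΣO = 4.50388.
Al apfu = 0.44134 × 4.50388 = 1.988.

1.988 Al apfu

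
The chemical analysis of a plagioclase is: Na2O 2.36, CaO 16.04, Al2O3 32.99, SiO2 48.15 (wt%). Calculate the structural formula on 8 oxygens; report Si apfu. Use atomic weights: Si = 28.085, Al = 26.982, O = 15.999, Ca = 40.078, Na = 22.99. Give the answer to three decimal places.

2.36 wt% Na2O ÷ 61.979 g/mol = 0.03808 mol, giving 0.07616 Na and 0.03808 O.
16.04 wt% CaO ÷ 56.077 g/mol = 0.28604 mol, giving 0.28604 Ca and 0.28604 O.
32.99 wt% Al2O3 ÷ 101.961 g/mol = 0.32356 mol, giving 0.64712 Al and 0.97068 O.
48.15 wt% SiO2 ÷ 60.083 g/mol = 0.80139 mol, giving 0.80139 Si and 1.60278 O.
Oxygen sums to 2.89758; scaling by 8/2.89758 = 2.76092 puts the formula on 8 O.
Si: 0.80139 × 2.76092 = 2.213 atoms per formula unit.

2.213 Si apfu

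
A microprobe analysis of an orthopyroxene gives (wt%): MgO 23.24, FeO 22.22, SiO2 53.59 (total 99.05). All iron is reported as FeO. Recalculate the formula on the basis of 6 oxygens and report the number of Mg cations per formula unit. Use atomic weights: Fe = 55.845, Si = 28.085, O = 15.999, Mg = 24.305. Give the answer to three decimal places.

23.24 wt% MgO ÷ 40.304 g/mol = 0.57662 mol, giving 0.57662 Mg and 0.57662 O.
22.22 wt% FeO ÷ 71.844 g/mol = 0.30928 mol, giving 0.30928 Fe and 0.30928 O.
53.59 wt% SiO2 ÷ 60.083 g/mol = 0.89193 mol, giving 0.89193 Si and 1.78386 O.
Oxygen sums to 2.66976; scaling by 6/2.66976 = 2.24739 puts the formula on 6 O.
Mg: 0.57662 × 2.24739 = 1.296 atoms per formula unit.

1.296 Mg apfu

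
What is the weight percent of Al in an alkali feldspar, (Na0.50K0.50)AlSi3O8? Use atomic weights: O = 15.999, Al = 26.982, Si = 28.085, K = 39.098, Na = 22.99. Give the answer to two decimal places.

9.98 weight percent

M((Na0.50K0.50)AlSi3O8) = 270.273 g/mol.
Al contributes 1 × 26.982 = 26.982 g per mole.
26.982/270.273 = 0.0998 → 9.98%.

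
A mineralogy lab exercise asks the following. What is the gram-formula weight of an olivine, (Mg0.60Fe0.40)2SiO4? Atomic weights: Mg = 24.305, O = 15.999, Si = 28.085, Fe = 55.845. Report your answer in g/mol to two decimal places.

The formula mass is the sum 1.20×24.305 + 0.80×55.845 + 1×28.085 + 4×15.999.

165.92 g/mol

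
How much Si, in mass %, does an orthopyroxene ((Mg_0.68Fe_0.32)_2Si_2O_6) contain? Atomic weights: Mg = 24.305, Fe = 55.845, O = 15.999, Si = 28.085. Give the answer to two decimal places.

Formula mass = 1.36*24.305 + 0.64*55.845 + 2*28.085 + 6*15.999 = 220.960 g/mol, of which 56.170 g is Si.
So Si makes up 56.170/220.960 = 0.2542 of the mass, i.e. 25.42%.

25.42 mass %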